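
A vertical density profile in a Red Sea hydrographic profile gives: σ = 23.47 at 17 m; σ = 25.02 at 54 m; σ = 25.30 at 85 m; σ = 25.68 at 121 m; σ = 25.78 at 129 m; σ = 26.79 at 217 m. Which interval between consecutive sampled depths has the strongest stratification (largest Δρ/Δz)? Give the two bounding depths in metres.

Compute the density gradient over each adjacent pair:
  17–54 m: Δρ/Δz = 1.55/37 = 0.042 kg m⁻⁴
  54–85 m: Δρ/Δz = 0.28/31 = 9.0 × 10⁻³ kg m⁻⁴
  85–121 m: Δρ/Δz = 0.38/36 = 0.011 kg m⁻⁴
  121–129 m: Δρ/Δz = 0.10/8 = 0.013 kg m⁻⁴
  129–217 m: Δρ/Δz = 1.01/88 = 0.011 kg m⁻⁴
The largest gradient is in the 17–54 m interval — the pycnocline.

17–54 m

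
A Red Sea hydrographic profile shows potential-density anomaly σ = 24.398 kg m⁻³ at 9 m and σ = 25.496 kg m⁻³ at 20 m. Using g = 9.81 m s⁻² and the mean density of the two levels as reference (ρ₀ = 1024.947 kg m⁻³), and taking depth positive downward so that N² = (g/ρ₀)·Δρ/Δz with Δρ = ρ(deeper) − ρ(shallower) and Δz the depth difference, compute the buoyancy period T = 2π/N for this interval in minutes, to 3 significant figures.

Δρ = 1025.496 − 1024.398 = 1.098 kg m⁻³ over Δz = 20 − 9 = 11 m.
N² = (9.81/1024.947) × (1.098/11) = 9.5538 × 10⁻⁴ s⁻².
N = √(9.5538 × 10⁻⁴) = 0.030909 rad s⁻¹, so T = 2π/N = 203.28 s = 3.3880 min ≈ 3.39 min.

3.39 min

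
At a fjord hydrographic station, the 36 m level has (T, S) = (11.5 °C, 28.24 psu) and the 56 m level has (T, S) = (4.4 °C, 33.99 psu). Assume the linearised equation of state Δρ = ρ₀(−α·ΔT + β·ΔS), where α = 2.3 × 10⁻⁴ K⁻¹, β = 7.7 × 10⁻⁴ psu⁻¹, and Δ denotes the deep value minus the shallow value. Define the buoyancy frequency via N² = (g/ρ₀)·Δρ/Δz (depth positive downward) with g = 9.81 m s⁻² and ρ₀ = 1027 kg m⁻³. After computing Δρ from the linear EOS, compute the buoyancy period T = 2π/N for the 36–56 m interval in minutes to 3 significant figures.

1.92 min

ΔT = -7.1 K, ΔS = +5.75 psu (deep − shallow).
Δρ/ρ₀ = −αΔT + βΔS = 1.633 × 10⁻³ + 4.4275 × 10⁻³ = 6.0605 × 10⁻³, so Δρ ≈ 6.224 kg m⁻³.
N² = (g/ρ₀)·Δρ/Δz = g·(Δρ/ρ₀)/Δz = 9.81 × 6.0605 × 10⁻³ / 20 = 2.9727 × 10⁻³ s⁻².
N = √(2.9727 × 10⁻³) = 0.054522 rad s⁻¹ → T = 2π/N = 115.24 s = 1.9207 min ≈ 1.92 min.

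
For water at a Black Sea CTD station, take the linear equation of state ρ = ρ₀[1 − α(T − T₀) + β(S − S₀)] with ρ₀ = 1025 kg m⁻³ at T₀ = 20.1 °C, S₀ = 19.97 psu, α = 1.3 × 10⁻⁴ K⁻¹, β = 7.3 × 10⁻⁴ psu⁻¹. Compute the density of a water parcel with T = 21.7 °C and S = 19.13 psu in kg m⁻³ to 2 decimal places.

1024.16 kg m⁻³

T − T₀ = +1.6 K, S − S₀ = -0.84 psu.
Bracket = 1 − α·(+1.6) + β·(-0.84) = 1 + (-8.212 × 10⁻⁴) = 0.9991788.
ρ = 1025 × 0.9991788 = 1024.16 kg m⁻³.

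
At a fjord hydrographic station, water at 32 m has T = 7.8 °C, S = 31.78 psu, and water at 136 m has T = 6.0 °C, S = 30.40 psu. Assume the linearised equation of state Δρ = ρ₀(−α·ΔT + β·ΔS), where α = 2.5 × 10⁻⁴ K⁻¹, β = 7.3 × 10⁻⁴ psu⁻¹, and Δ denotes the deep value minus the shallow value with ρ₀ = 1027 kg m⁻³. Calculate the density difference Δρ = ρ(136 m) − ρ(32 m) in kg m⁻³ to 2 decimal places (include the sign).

-0.57 kg m⁻³

ΔT = -1.8 K, ΔS = -1.38 psu (deep − shallow).
Δρ/ρ₀ = −(2.5 × 10⁻⁴)(-1.8) + (7.3 × 10⁻⁴)(-1.38) = -5.574 × 10⁻⁴.
Δρ = 1027 × (-5.574 × 10⁻⁴) = -0.57 kg m⁻³.
Negative Δρ: lighter below, statically unstable.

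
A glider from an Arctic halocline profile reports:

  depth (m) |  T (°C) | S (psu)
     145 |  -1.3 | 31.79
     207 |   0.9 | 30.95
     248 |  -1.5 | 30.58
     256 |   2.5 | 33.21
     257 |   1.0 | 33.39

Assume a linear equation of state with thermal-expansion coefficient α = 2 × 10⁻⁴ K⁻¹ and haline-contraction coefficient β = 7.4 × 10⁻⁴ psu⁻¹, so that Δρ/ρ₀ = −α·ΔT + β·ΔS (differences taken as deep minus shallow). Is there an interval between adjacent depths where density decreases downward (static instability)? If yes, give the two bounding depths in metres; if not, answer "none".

145–207 m

Evaluate Δρ/ρ₀ = −αΔT + βΔS across each adjacent pair:
  145–207 m: −αΔT+βΔS = −(2 × 10⁻⁴)(+2.2)+(7.4 × 10⁻⁴)(-0.84) = -1.1 × 10⁻³ → UNSTABLE
  207–248 m: −αΔT+βΔS = −(2 × 10⁻⁴)(-2.4)+(7.4 × 10⁻⁴)(-0.37) = 2.1 × 10⁻⁴ → stable
  248–256 m: −αΔT+βΔS = −(2 × 10⁻⁴)(+4.0)+(7.4 × 10⁻⁴)(+2.63) = 1.1 × 10⁻³ → stable
  256–257 m: −αΔT+βΔS = −(2 × 10⁻⁴)(-1.5)+(7.4 × 10⁻⁴)(+0.18) = 4.3 × 10⁻⁴ → stable
The 145–207 m interval has Δρ < 0: lighter water underlies denser water.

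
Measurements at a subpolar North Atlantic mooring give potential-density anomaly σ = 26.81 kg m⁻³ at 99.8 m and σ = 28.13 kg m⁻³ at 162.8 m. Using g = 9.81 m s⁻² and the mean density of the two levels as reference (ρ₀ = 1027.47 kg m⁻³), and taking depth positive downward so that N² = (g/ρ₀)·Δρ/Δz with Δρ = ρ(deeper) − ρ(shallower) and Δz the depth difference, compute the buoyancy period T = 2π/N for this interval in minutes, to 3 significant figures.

7.40 min

Δρ = 1028.13 − 1026.81 = 1.32 kg m⁻³ over Δz = 162.8 − 99.8 = 63 m.
N² = (9.81/1027.47) × (1.32/63) = 2.0005 × 10⁻⁴ s⁻².
N = √(2.0005 × 10⁻⁴) = 0.014144 rad s⁻¹, so T = 2π/N = 444.23 s = 7.4038 min ≈ 7.40 min.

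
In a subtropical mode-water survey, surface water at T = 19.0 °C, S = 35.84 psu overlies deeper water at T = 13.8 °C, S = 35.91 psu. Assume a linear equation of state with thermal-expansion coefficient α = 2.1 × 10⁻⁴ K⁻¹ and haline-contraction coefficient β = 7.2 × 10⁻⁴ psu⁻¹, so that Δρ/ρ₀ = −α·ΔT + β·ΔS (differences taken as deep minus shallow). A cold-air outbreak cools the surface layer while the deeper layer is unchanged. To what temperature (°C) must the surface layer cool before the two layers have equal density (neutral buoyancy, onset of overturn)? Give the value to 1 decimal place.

13.6 °C

Neutral buoyancy requires Δρ = 0, i.e. −α(T_deep − T_surf′) + β(S_deep − S_surf) = 0.
T_surf′ = T_deep − (β/α)·ΔS = 13.8 − (7.2 × 10⁻⁴/2.1 × 10⁻⁴)·(+0.07) = 13.560 °C.
Cooling required: 19.0 − (13.560) = 5.440 °C.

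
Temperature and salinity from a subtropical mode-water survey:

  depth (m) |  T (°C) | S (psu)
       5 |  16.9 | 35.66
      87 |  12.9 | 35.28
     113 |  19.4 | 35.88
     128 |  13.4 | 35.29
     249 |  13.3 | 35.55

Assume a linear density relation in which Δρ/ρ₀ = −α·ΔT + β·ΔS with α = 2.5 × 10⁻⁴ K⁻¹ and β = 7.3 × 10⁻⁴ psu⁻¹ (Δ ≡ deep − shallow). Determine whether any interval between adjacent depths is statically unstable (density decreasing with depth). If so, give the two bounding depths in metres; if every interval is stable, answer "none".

87–113 m

Evaluate Δρ/ρ₀ = −αΔT + βΔS across each adjacent pair:
  5–87 m: −αΔT+βΔS = −(2.5 × 10⁻⁴)(-4.0)+(7.3 × 10⁻⁴)(-0.38) = 7.2 × 10⁻⁴ → stable
  87–113 m: −αΔT+βΔS = −(2.5 × 10⁻⁴)(+6.5)+(7.3 × 10⁻⁴)(+0.60) = -1.2 × 10⁻³ → UNSTABLE
  113–128 m: −αΔT+βΔS = −(2.5 × 10⁻⁴)(-6.0)+(7.3 × 10⁻⁴)(-0.59) = 1.1 × 10⁻³ → stable
  128–249 m: −αΔT+βΔS = −(2.5 × 10⁻⁴)(-0.1)+(7.3 × 10⁻⁴)(+0.26) = 2.1 × 10⁻⁴ → stable
The 87–113 m interval has Δρ < 0: lighter water underlies denser water.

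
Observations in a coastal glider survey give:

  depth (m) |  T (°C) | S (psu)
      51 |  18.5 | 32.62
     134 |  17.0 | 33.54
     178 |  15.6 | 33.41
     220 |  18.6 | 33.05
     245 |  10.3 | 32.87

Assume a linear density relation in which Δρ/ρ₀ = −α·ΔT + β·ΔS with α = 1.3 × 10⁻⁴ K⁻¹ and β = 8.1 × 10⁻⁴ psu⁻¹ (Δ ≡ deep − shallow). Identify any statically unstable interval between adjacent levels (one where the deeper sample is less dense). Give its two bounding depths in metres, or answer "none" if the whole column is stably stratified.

Evaluate Δρ/ρ₀ = −αΔT + βΔS across each adjacent pair:
  51–134 m: −αΔT+βΔS = −(1.3 × 10⁻⁴)(-1.5)+(8.1 × 10⁻⁴)(+0.92) = 9.4 × 10⁻⁴ → stable
  134–178 m: −αΔT+βΔS = −(1.3 × 10⁻⁴)(-1.4)+(8.1 × 10⁻⁴)(-0.13) = 7.7 × 10⁻⁵ → stable
  178–220 m: −αΔT+βΔS = −(1.3 × 10⁻⁴)(+3.0)+(8.1 × 10⁻⁴)(-0.36) = -6.8 × 10⁻⁴ → UNSTABLE
  220–245 m: −αΔT+βΔS = −(1.3 × 10⁻⁴)(-8.3)+(8.1 × 10⁻⁴)(-0.18) = 9.3 × 10⁻⁴ → stable
The 178–220 m interval has Δρ < 0: lighter water underlies denser water.

178–220 m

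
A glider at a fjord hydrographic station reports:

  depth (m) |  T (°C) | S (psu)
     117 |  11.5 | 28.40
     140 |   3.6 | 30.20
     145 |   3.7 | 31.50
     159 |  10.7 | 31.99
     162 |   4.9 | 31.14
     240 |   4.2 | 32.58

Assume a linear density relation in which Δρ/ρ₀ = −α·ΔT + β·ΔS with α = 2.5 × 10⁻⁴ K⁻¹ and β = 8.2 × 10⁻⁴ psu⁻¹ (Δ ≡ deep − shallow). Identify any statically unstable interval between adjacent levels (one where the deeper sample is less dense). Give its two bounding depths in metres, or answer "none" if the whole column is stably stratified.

Evaluate Δρ/ρ₀ = −αΔT + βΔS across each adjacent pair:
  117–140 m: −αΔT+βΔS = −(2.5 × 10⁻⁴)(-7.9)+(8.2 × 10⁻⁴)(+1.80) = 3.5 × 10⁻³ → stable
  140–145 m: −αΔT+βΔS = −(2.5 × 10⁻⁴)(+0.1)+(8.2 × 10⁻⁴)(+1.30) = 1.0 × 10⁻³ → stable
  145–159 m: −αΔT+βΔS = −(2.5 × 10⁻⁴)(+7.0)+(8.2 × 10⁻⁴)(+0.49) = -1.3 × 10⁻³ → UNSTABLE
  159–162 m: −αΔT+βΔS = −(2.5 × 10⁻⁴)(-5.8)+(8.2 × 10⁻⁴)(-0.85) = 7.5 × 10⁻⁴ → stable
  162–240 m: −αΔT+βΔS = −(2.5 × 10⁻⁴)(-0.7)+(8.2 × 10⁻⁴)(+1.44) = 1.4 × 10⁻³ → stable
The 145–159 m interval has Δρ < 0: lighter water underlies denser water.

145–159 m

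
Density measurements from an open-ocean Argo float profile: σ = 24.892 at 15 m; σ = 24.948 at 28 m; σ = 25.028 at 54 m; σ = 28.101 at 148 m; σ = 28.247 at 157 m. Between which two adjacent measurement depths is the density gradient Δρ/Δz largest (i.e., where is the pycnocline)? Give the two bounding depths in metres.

54–148 m

Compute the density gradient over each adjacent pair:
  15–28 m: Δρ/Δz = 0.056/13 = 4.3 × 10⁻³ kg m⁻⁴
  28–54 m: Δρ/Δz = 0.080/26 = 3.1 × 10⁻³ kg m⁻⁴
  54–148 m: Δρ/Δz = 3.073/94 = 0.033 kg m⁻⁴
  148–157 m: Δρ/Δz = 0.146/9 = 0.016 kg m⁻⁴
The largest gradient is in the 54–148 m interval — the pycnocline.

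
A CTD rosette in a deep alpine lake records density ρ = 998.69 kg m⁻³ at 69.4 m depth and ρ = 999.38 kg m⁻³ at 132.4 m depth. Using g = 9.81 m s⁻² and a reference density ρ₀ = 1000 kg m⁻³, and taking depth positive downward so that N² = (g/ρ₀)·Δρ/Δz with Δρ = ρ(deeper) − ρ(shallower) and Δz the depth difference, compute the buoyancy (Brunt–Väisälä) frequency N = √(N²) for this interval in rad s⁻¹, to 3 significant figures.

0.0104 rad s⁻¹

Δρ = 999.38 − 998.69 = 0.69 kg m⁻³ over Δz = 132.4 − 69.4 = 63 m.
N² = (9.81/1000) × (0.69/63) = 1.0744 × 10⁻⁴ s⁻².
N = √(1.0744 × 10⁻⁴) = 0.010365 rad s⁻¹ ≈ 0.0104 rad s⁻¹.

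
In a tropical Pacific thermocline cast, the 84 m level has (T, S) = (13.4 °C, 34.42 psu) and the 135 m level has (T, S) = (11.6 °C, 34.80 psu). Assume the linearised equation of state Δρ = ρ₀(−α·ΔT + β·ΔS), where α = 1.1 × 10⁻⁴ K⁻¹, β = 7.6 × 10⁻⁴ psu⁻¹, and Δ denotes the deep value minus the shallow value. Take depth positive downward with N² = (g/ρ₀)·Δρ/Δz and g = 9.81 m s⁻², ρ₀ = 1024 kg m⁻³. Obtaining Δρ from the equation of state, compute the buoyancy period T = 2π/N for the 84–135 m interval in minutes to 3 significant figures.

10.8 min

ΔT = -1.8 K, ΔS = +0.38 psu (deep − shallow).
Δρ/ρ₀ = −αΔT + βΔS = 1.98 × 10⁻⁴ + 2.888 × 10⁻⁴ = 4.868 × 10⁻⁴, so Δρ ≈ 0.4985 kg m⁻³.
N² = (g/ρ₀)·Δρ/Δz = g·(Δρ/ρ₀)/Δz = 9.81 × 4.868 × 10⁻⁴ / 51 = 9.3637 × 10⁻⁵ s⁻².
N = √(9.3637 × 10⁻⁵) = 9.6766 × 10⁻³ rad s⁻¹ → T = 2π/N = 649.32 s = 10.822 min ≈ 10.8 min.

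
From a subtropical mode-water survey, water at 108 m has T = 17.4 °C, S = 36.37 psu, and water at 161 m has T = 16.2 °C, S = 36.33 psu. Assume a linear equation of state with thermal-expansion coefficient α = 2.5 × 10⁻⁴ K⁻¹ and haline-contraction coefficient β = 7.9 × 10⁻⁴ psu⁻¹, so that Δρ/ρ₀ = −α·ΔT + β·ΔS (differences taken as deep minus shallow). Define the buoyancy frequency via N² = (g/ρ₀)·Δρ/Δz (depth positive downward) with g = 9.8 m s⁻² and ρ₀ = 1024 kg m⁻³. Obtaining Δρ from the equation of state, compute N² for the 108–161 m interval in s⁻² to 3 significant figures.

ΔT = -1.2 K, ΔS = -0.04 psu (deep − shallow).
Δρ/ρ₀ = −αΔT + βΔS = 3.00 × 10⁻⁴ − 3.16 × 10⁻⁵ = 2.684 × 10⁻⁴, so Δρ ≈ 0.2748 kg m⁻³.
N² = (g/ρ₀)·Δρ/Δz = g·(Δρ/ρ₀)/Δz = 9.8 × 2.684 × 10⁻⁴ / 53 = 4.9629 × 10⁻⁵ s⁻² ≈ 4.96 × 10⁻⁵ s⁻².

4.96 × 10⁻⁵ s⁻²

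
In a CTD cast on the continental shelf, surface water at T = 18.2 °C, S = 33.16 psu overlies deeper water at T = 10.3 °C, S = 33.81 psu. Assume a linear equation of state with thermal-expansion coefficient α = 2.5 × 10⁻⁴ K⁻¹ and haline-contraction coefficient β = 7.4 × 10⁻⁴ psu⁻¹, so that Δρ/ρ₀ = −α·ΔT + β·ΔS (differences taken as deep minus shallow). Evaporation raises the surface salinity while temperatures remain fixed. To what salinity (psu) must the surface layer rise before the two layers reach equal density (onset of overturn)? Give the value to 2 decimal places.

36.48 psu

Neutral buoyancy requires −α(T_deep − T_surf) + β(S_deep − S_surf′) = 0.
S_surf′ = S_deep − (α/β)·ΔT = 33.81 − (2.5 × 10⁻⁴/7.4 × 10⁻⁴)·(-7.9) = 36.4789 psu.
Increase required: 36.4789 − 33.16 = 3.3189 psu.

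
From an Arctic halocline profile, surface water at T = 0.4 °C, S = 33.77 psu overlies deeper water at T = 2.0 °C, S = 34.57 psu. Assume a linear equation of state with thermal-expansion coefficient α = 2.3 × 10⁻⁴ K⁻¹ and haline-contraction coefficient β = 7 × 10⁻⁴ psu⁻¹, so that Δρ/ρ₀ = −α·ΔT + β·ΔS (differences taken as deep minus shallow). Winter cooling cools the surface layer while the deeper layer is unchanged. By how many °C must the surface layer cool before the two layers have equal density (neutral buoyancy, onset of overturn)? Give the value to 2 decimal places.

Neutral buoyancy requires Δρ = 0, i.e. −α(T_deep − T_surf′) + β(S_deep − S_surf) = 0.
T_surf′ = T_deep − (β/α)·ΔS = 2.0 − (7 × 10⁻⁴/2.3 × 10⁻⁴)·(+0.80) = -0.4348 °C.
Cooling required: 0.4 − (-0.4348) = 0.8348 °C.

0.83 °C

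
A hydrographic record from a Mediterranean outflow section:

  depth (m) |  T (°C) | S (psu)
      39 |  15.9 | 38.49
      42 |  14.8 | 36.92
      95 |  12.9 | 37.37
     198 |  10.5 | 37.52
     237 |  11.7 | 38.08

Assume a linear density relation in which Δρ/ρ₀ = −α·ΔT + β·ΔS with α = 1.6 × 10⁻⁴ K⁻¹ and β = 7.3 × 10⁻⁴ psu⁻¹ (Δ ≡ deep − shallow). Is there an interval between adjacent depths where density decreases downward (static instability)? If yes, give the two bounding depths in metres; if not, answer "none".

Evaluate Δρ/ρ₀ = −αΔT + βΔS across each adjacent pair:
  39–42 m: −αΔT+βΔS = −(1.6 × 10⁻⁴)(-1.1)+(7.3 × 10⁻⁴)(-1.57) = -9.7 × 10⁻⁴ → UNSTABLE
  42–95 m: −αΔT+βΔS = −(1.6 × 10⁻⁴)(-1.9)+(7.3 × 10⁻⁴)(+0.45) = 6.3 × 10⁻⁴ → stable
  95–198 m: −αΔT+βΔS = −(1.6 × 10⁻⁴)(-2.4)+(7.3 × 10⁻⁴)(+0.15) = 4.9 × 10⁻⁴ → stable
  198–237 m: −αΔT+βΔS = −(1.6 × 10⁻⁴)(+1.2)+(7.3 × 10⁻⁴)(+0.56) = 2.2 × 10⁻⁴ → stable
The 39–42 m interval has Δρ < 0: lighter water underlies denser water.

39–42 m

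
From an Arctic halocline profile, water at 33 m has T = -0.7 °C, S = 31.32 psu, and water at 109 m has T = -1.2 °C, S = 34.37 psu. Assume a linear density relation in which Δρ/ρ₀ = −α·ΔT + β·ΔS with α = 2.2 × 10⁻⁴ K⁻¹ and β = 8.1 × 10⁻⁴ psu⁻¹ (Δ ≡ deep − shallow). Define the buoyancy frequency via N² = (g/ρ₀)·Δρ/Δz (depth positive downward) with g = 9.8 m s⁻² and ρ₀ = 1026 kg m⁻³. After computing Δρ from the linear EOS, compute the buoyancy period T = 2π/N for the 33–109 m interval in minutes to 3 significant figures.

ΔT = -0.5 K, ΔS = +3.05 psu (deep − shallow).
Δρ/ρ₀ = −αΔT + βΔS = 1.10 × 10⁻⁴ + 2.4705 × 10⁻³ = 2.5805 × 10⁻³, so Δρ ≈ 2.648 kg m⁻³.
N² = (g/ρ₀)·Δρ/Δz = g·(Δρ/ρ₀)/Δz = 9.8 × 2.5805 × 10⁻³ / 76 = 3.3275 × 10⁻⁴ s⁻².
N = √(3.3275 × 10⁻⁴) = 0.018241 rad s⁻¹ → T = 2π/N = 344.45 s = 5.7408 min ≈ 5.74 min.

5.74 min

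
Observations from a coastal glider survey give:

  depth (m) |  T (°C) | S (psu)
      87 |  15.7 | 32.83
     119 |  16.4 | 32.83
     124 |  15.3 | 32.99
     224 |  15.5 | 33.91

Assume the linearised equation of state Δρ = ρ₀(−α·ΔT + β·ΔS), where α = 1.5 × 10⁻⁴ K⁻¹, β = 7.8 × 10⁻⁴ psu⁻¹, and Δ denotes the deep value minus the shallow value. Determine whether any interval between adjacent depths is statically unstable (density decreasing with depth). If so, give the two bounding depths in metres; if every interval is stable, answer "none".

Evaluate Δρ/ρ₀ = −αΔT + βΔS across each adjacent pair:
  87–119 m: −αΔT+βΔS = −(1.5 × 10⁻⁴)(+0.7)+(7.8 × 10⁻⁴)(+0.00) = -1.0 × 10⁻⁴ → UNSTABLE
  119–124 m: −αΔT+βΔS = −(1.5 × 10⁻⁴)(-1.1)+(7.8 × 10⁻⁴)(+0.16) = 2.9 × 10⁻⁴ → stable
  124–224 m: −αΔT+βΔS = −(1.5 × 10⁻⁴)(+0.2)+(7.8 × 10⁻⁴)(+0.92) = 6.9 × 10⁻⁴ → stable
The 87–119 m interval has Δρ < 0: lighter water underlies denser water.

87–119 m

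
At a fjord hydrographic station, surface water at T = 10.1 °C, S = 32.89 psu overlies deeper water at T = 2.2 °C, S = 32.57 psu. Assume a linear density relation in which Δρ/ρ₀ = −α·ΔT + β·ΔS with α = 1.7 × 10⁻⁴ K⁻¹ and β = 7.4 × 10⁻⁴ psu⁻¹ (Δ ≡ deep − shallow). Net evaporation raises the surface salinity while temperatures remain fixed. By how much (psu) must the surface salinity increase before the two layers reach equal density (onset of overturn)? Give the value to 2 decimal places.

1.49 psu

Neutral buoyancy requires −α(T_deep − T_surf) + β(S_deep − S_surf′) = 0.
S_surf′ = S_deep − (α/β)·ΔT = 32.57 − (1.7 × 10⁻⁴/7.4 × 10⁻⁴)·(-7.9) = 34.3849 psu.
Increase required: 34.3849 − 32.89 = 1.4949 psu.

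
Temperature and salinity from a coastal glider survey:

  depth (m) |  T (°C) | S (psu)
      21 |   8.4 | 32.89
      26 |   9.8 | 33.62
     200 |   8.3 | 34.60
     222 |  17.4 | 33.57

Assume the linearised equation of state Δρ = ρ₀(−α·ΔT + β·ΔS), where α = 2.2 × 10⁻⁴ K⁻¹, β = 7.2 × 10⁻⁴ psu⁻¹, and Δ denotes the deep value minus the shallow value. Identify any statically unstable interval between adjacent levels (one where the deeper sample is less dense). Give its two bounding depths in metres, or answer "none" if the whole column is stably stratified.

200–222 m

Evaluate Δρ/ρ₀ = −αΔT + βΔS across each adjacent pair:
  21–26 m: −αΔT+βΔS = −(2.2 × 10⁻⁴)(+1.4)+(7.2 × 10⁻⁴)(+0.73) = 2.2 × 10⁻⁴ → stable
  26–200 m: −αΔT+βΔS = −(2.2 × 10⁻⁴)(-1.5)+(7.2 × 10⁻⁴)(+0.98) = 1.0 × 10⁻³ → stable
  200–222 m: −αΔT+βΔS = −(2.2 × 10⁻⁴)(+9.1)+(7.2 × 10⁻⁴)(-1.03) = -2.7 × 10⁻³ → UNSTABLE
The 200–222 m interval has Δρ < 0: lighter water underlies denser water.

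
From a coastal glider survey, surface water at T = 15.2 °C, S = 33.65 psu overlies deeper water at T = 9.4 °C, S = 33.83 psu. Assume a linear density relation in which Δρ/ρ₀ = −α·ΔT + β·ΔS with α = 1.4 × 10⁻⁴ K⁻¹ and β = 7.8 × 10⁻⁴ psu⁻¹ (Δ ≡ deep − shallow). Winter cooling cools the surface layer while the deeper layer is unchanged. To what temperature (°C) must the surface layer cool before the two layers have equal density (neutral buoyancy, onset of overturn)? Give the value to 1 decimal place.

8.4 °C

Neutral buoyancy requires Δρ = 0, i.e. −α(T_deep − T_surf′) + β(S_deep − S_surf) = 0.
T_surf′ = T_deep − (β/α)·ΔS = 9.4 − (7.8 × 10⁻⁴/1.4 × 10⁻⁴)·(+0.18) = 8.397 °C.
Cooling required: 15.2 − (8.397) = 6.803 °C.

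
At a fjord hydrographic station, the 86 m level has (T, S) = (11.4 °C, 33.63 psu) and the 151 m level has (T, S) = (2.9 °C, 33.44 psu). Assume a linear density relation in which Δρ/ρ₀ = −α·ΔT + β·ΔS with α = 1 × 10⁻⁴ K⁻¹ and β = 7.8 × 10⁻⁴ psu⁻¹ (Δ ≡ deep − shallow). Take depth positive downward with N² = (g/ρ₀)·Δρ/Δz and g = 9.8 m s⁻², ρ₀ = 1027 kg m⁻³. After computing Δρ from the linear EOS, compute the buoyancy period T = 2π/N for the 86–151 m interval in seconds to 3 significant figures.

611 s

ΔT = -8.5 K, ΔS = -0.19 psu (deep − shallow).
Δρ/ρ₀ = −αΔT + βΔS = 8.50 × 10⁻⁴ − 1.482 × 10⁻⁴ = 7.018 × 10⁻⁴, so Δρ ≈ 0.7207 kg m⁻³.
N² = (g/ρ₀)·Δρ/Δz = g·(Δρ/ρ₀)/Δz = 9.8 × 7.018 × 10⁻⁴ / 65 = 1.0581 × 10⁻⁴ s⁻².
N = √(1.0581 × 10⁻⁴) = 0.010286 rad s⁻¹ → T = 2π/N = 610.85 s ≈ 611 s.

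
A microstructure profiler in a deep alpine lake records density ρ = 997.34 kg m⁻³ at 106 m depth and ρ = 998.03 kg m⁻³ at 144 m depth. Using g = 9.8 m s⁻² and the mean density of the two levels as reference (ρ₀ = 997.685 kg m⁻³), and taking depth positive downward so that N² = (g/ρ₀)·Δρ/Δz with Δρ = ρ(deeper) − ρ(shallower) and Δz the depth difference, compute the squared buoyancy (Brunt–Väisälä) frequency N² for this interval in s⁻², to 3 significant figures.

Δρ = 998.03 − 997.34 = 0.69 kg m⁻³ over Δz = 144 − 106 = 38 m.
N² = (9.8/997.685) × (0.69/38) = 1.7836 × 10⁻⁴ s⁻² ≈ 1.78 × 10⁻⁴ s⁻².
N² > 0, so the interval is statically stable.

1.78 × 10⁻⁴ s⁻²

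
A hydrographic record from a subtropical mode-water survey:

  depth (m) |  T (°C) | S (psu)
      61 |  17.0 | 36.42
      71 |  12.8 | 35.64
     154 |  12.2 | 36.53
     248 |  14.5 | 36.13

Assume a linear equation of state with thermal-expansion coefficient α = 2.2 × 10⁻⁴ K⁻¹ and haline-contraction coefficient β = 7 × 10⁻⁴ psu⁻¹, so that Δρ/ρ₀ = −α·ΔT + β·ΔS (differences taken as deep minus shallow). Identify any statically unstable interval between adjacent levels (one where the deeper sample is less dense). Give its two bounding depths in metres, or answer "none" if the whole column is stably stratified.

Evaluate Δρ/ρ₀ = −αΔT + βΔS across each adjacent pair:
  61–71 m: −αΔT+βΔS = −(2.2 × 10⁻⁴)(-4.2)+(7 × 10⁻⁴)(-0.78) = 3.8 × 10⁻⁴ → stable
  71–154 m: −αΔT+βΔS = −(2.2 × 10⁻⁴)(-0.6)+(7 × 10⁻⁴)(+0.89) = 7.6 × 10⁻⁴ → stable
  154–248 m: −αΔT+βΔS = −(2.2 × 10⁻⁴)(+2.3)+(7 × 10⁻⁴)(-0.40) = -7.9 × 10⁻⁴ → UNSTABLE
The 154–248 m interval has Δρ < 0: lighter water underlies denser water.

154–248 m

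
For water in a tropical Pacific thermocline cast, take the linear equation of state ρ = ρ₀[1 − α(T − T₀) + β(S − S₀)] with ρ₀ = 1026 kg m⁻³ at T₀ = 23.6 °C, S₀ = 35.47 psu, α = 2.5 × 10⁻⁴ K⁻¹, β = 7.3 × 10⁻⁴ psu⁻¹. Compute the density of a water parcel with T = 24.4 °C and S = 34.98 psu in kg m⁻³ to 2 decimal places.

T − T₀ = +0.8 K, S − S₀ = -0.49 psu.
Bracket = 1 − α·(+0.8) + β·(-0.49) = 1 + (-5.577 × 10⁻⁴) = 0.9994423.
ρ = 1026 × 0.9994423 = 1025.43 kg m⁻³.

1025.43 kg m⁻³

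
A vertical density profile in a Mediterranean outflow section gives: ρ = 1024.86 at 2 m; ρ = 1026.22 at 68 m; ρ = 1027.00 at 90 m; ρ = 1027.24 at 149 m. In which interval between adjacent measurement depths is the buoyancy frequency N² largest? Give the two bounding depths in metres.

Compute the density gradient over each adjacent pair:
  2–68 m: Δρ/Δz = 1.36/66 = 0.021 kg m⁻⁴
  68–90 m: Δρ/Δz = 0.78/22 = 0.035 kg m⁻⁴
  90–149 m: Δρ/Δz = 0.24/59 = 4.1 × 10⁻³ kg m⁻⁴
The largest gradient is in the 68–90 m interval — the pycnocline.

68–90 m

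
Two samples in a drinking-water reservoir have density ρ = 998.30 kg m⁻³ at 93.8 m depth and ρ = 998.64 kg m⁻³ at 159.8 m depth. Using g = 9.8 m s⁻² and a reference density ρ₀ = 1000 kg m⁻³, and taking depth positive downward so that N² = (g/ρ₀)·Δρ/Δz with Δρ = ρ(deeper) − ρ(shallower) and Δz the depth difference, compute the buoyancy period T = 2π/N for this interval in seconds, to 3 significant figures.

Δρ = 998.64 − 998.30 = 0.34 kg m⁻³ over Δz = 159.8 − 93.8 = 66 m.
N² = (9.8/1000) × (0.34/66) = 5.0485 × 10⁻⁵ s⁻².
N = √(5.0485 × 10⁻⁵) = 7.1053 × 10⁻³ rad s⁻¹, so T = 2π/N = 884.30 s ≈ 884 s.

884 s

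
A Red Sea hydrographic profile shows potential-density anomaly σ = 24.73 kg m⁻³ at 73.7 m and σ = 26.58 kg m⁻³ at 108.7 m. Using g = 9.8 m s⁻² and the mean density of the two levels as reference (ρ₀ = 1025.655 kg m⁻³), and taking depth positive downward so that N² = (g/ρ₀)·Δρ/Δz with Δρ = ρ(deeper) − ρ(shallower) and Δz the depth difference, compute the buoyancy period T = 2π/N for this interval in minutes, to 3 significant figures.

4.66 min

Δρ = 1026.58 − 1024.73 = 1.85 kg m⁻³ over Δz = 108.7 − 73.7 = 35 m.
N² = (9.8/1025.655) × (1.85/35) = 5.0504 × 10⁻⁴ s⁻².
N = √(5.0504 × 10⁻⁴) = 0.022473 rad s⁻¹, so T = 2π/N = 279.59 s = 4.6598 min ≈ 4.66 min.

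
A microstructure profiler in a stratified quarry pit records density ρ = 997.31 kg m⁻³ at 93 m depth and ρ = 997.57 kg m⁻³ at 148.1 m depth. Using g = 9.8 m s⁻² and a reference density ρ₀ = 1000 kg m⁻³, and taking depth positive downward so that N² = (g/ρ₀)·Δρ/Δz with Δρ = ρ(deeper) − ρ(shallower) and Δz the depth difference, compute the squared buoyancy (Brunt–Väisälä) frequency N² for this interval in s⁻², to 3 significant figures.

Δρ = 997.57 − 997.31 = 0.26 kg m⁻³ over Δz = 148.1 − 93 = 55.1 m.
N² = (9.8/1000) × (0.26/55.1) = 4.6243 × 10⁻⁵ s⁻² ≈ 4.62 × 10⁻⁵ s⁻².
Since Δρ > 0 the layer is stably stratified.

4.62 × 10⁻⁵ s⁻²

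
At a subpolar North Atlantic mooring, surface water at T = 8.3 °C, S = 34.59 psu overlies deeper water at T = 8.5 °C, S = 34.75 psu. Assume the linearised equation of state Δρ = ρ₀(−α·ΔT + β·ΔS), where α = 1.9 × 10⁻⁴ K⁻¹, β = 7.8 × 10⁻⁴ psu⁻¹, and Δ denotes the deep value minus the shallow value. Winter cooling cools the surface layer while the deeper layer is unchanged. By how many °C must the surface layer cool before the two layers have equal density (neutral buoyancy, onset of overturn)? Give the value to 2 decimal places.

Neutral buoyancy requires Δρ = 0, i.e. −α(T_deep − T_surf′) + β(S_deep − S_surf) = 0.
T_surf′ = T_deep − (β/α)·ΔS = 8.5 − (7.8 × 10⁻⁴/1.9 × 10⁻⁴)·(+0.16) = 7.8432 °C.
Cooling required: 8.3 − (7.8432) = 0.4568 °C.

0.46 °C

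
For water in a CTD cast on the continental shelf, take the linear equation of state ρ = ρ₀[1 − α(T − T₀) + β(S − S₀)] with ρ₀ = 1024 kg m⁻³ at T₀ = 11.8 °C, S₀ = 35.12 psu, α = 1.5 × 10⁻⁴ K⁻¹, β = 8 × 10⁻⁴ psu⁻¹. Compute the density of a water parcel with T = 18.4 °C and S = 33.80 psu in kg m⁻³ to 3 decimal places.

T − T₀ = +6.6 K, S − S₀ = -1.32 psu.
Bracket = 1 − α·(+6.6) + β·(-1.32) = 1 + (-2.046 × 10⁻³) = 0.9979540.
ρ = 1024 × 0.9979540 = 1021.905 kg m⁻³.

1021.905 kg m⁻³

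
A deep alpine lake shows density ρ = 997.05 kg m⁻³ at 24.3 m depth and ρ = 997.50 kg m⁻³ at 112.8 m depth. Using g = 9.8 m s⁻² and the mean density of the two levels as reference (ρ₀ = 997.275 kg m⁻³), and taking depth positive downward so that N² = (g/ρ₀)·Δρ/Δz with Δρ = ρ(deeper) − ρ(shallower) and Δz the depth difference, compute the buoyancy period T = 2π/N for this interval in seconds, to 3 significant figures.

889 s

Δρ = 997.50 − 997.05 = 0.45 kg m⁻³ over Δz = 112.8 − 24.3 = 88.5 m.
N² = (9.8/997.275) × (0.45/88.5) = 4.9967 × 10⁻⁵ s⁻².
N = √(4.9967 × 10⁻⁵) = 7.0687 × 10⁻³ rad s⁻¹, so T = 2π/N = 888.87 s ≈ 889 s.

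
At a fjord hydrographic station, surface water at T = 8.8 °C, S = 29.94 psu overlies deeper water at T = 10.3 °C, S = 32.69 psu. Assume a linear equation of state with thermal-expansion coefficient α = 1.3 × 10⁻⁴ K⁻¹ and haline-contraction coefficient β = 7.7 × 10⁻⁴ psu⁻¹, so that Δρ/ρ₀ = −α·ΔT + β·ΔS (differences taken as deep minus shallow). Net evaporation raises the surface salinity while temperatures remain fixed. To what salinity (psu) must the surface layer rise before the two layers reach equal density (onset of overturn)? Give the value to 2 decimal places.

32.44 psu

Neutral buoyancy requires −α(T_deep − T_surf) + β(S_deep − S_surf′) = 0.
S_surf′ = S_deep − (α/β)·ΔT = 32.69 − (1.3 × 10⁻⁴/7.7 × 10⁻⁴)·(+1.5) = 32.4368 psu.
Increase required: 32.4368 − 29.94 = 2.4968 psu.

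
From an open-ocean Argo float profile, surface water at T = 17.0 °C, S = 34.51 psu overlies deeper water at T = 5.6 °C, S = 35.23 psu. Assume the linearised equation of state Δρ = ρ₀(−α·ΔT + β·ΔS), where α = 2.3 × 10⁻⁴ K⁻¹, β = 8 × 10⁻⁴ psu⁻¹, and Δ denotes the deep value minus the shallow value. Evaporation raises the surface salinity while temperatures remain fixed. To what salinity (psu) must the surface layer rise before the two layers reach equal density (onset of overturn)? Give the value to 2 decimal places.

Neutral buoyancy requires −α(T_deep − T_surf) + β(S_deep − S_surf′) = 0.
S_surf′ = S_deep − (α/β)·ΔT = 35.23 − (2.3 × 10⁻⁴/8 × 10⁻⁴)·(-11.4) = 38.5075 psu.
Increase required: 38.5075 − 34.51 = 3.9975 psu.

38.51 psu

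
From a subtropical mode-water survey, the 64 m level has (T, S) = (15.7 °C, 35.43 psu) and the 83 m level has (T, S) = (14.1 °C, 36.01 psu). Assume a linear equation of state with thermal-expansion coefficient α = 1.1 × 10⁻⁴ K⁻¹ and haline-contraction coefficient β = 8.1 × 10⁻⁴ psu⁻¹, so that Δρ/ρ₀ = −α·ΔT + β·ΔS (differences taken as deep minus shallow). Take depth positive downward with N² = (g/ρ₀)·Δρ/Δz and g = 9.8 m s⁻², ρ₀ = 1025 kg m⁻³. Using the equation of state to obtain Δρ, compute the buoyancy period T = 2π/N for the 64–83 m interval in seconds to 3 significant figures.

344 s

ΔT = -1.6 K, ΔS = +0.58 psu (deep − shallow).
Δρ/ρ₀ = −αΔT + βΔS = 1.76 × 10⁻⁴ + 4.698 × 10⁻⁴ = 6.458 × 10⁻⁴, so Δρ ≈ 0.6619 kg m⁻³.
N² = (g/ρ₀)·Δρ/Δz = g·(Δρ/ρ₀)/Δz = 9.8 × 6.458 × 10⁻⁴ / 19 = 3.3310 × 10⁻⁴ s⁻².
N = √(3.3310 × 10⁻⁴) = 0.018251 rad s⁻¹ → T = 2π/N = 344.27 s ≈ 344 s.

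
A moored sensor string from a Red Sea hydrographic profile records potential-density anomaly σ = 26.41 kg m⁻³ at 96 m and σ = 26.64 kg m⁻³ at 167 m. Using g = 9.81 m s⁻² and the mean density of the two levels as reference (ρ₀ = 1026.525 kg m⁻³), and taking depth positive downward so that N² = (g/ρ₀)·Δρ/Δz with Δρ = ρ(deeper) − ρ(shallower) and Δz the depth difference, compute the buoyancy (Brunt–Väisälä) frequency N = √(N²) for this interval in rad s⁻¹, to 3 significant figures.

Δρ = 1026.64 − 1026.41 = 0.23 kg m⁻³ over Δz = 167 − 96 = 71 m.
N² = (9.81/1026.525) × (0.23/71) = 3.0958 × 10⁻⁵ s⁻².
N = √(3.0958 × 10⁻⁵) = 5.5640 × 10⁻³ rad s⁻¹ ≈ 5.56 × 10⁻³ rad s⁻¹.

5.56 × 10⁻³ rad s⁻¹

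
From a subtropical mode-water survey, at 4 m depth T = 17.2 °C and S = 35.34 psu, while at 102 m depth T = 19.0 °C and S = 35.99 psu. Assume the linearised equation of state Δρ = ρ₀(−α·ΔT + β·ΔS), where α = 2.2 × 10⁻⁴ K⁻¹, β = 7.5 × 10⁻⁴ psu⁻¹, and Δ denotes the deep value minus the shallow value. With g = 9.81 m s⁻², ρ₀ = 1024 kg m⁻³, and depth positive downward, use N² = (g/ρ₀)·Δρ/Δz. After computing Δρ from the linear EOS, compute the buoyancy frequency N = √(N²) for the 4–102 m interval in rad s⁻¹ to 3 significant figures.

3.03 × 10⁻³ rad s⁻¹

ΔT = +1.8 K, ΔS = +0.65 psu (deep − shallow).
Δρ/ρ₀ = −αΔT + βΔS = -3.96 × 10⁻⁴ + 4.875 × 10⁻⁴ = 9.15 × 10⁻⁵, so Δρ ≈ 0.09370 kg m⁻³.
N² = (g/ρ₀)·Δρ/Δz = g·(Δρ/ρ₀)/Δz = 9.81 × 9.15 × 10⁻⁵ / 98 = 9.1593 × 10⁻⁶ s⁻².
N = √(9.1593 × 10⁻⁶) = 3.0264 × 10⁻³ rad s⁻¹ ≈ 3.03 × 10⁻³ rad s⁻¹.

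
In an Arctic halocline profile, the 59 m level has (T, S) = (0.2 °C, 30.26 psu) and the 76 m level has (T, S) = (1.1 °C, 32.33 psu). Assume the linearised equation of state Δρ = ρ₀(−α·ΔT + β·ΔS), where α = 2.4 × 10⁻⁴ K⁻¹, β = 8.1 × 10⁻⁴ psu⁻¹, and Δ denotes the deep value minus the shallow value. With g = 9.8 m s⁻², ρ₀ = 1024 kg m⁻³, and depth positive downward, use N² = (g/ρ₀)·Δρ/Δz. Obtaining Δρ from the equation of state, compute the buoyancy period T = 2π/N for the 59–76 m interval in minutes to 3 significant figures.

3.61 min

ΔT = +0.9 K, ΔS = +2.07 psu (deep − shallow).
Δρ/ρ₀ = −αΔT + βΔS = -2.16 × 10⁻⁴ + 1.6767 × 10⁻³ = 1.4607 × 10⁻³, so Δρ ≈ 1.496 kg m⁻³.
N² = (g/ρ₀)·Δρ/Δz = g·(Δρ/ρ₀)/Δz = 9.8 × 1.4607 × 10⁻³ / 17 = 8.4205 × 10⁻⁴ s⁻².
N = √(8.4205 × 10⁻⁴) = 0.029018 rad s⁻¹ → T = 2π/N = 216.53 s = 3.6088 min ≈ 3.61 min.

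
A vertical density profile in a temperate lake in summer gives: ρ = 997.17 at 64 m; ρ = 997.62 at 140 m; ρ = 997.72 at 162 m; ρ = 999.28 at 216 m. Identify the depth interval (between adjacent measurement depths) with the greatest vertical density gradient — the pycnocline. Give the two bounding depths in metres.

162–216 m

Compute the density gradient over each adjacent pair:
  64–140 m: Δρ/Δz = 0.45/76 = 5.9 × 10⁻³ kg m⁻⁴
  140–162 m: Δρ/Δz = 0.10/22 = 4.5 × 10⁻³ kg m⁻⁴
  162–216 m: Δρ/Δz = 1.56/54 = 0.029 kg m⁻⁴
The largest gradient is in the 162–216 m interval — the pycnocline.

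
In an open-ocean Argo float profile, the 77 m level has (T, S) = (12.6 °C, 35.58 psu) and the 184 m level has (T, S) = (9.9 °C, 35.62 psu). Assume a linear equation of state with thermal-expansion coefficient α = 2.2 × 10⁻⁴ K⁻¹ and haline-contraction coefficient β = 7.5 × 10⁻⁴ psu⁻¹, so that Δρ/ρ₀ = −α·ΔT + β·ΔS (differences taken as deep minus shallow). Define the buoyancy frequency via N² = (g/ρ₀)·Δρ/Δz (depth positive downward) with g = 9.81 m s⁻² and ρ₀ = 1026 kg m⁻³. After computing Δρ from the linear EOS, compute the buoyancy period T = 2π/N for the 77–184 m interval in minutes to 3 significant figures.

13.8 min

ΔT = -2.7 K, ΔS = +0.04 psu (deep − shallow).
Δρ/ρ₀ = −αΔT + βΔS = 5.94 × 10⁻⁴ + 3.00 × 10⁻⁵ = 6.24 × 10⁻⁴, so Δρ ≈ 0.6402 kg m⁻³.
N² = (g/ρ₀)·Δρ/Δz = g·(Δρ/ρ₀)/Δz = 9.81 × 6.24 × 10⁻⁴ / 107 = 5.7210 × 10⁻⁵ s⁻².
N = √(5.7210 × 10⁻⁵) = 7.5637 × 10⁻³ rad s⁻¹ → T = 2π/N = 830.70 s = 13.845 min ≈ 13.8 min.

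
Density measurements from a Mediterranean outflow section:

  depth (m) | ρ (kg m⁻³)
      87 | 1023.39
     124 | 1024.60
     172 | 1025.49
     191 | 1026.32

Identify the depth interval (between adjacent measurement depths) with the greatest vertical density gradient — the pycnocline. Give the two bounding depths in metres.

Compute the density gradient over each adjacent pair:
  87–124 m: Δρ/Δz = 1.21/37 = 0.033 kg m⁻⁴
  124–172 m: Δρ/Δz = 0.89/48 = 0.019 kg m⁻⁴
  172–191 m: Δρ/Δz = 0.83/19 = 0.044 kg m⁻⁴
The largest gradient is in the 172–191 m interval — the pycnocline.

172–191 m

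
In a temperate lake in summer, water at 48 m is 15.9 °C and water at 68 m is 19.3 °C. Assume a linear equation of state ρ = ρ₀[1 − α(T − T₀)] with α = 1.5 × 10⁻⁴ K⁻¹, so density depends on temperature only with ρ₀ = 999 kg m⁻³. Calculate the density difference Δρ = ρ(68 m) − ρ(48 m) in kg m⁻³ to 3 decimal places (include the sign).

ΔT = +3.4 K, Δρ/ρ₀ = −αΔT = -5.10 × 10⁻⁴.
Δρ = 999 × (-5.10 × 10⁻⁴) = -0.509 kg m⁻³.
Negative Δρ: lighter below, statically unstable.

-0.509 kg m⁻³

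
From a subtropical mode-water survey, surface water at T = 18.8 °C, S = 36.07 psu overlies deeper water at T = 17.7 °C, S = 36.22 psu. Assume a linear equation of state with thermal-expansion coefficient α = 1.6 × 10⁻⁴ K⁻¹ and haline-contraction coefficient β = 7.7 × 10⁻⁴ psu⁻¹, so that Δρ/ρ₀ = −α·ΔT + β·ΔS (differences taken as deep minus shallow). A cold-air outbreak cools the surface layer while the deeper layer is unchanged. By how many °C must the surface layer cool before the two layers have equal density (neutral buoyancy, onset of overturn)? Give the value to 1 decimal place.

1.8 °C

Neutral buoyancy requires Δρ = 0, i.e. −α(T_deep − T_surf′) + β(S_deep − S_surf) = 0.
T_surf′ = T_deep − (β/α)·ΔS = 17.7 − (7.7 × 10⁻⁴/1.6 × 10⁻⁴)·(+0.15) = 16.978 °C.
Cooling required: 18.8 − (16.978) = 1.822 °C.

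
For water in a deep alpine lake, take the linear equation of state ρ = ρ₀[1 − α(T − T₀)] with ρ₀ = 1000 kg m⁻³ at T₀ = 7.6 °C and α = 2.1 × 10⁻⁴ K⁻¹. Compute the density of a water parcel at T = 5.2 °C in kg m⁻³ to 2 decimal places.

1000.50 kg m⁻³

T − T₀ = -2.4 K.
Bracket = 1 − α·(-2.4) = 1 + (5.04 × 10⁻⁴) = 1.0005040.
ρ = 1000 × 1.0005040 = 1000.50 kg m⁻³.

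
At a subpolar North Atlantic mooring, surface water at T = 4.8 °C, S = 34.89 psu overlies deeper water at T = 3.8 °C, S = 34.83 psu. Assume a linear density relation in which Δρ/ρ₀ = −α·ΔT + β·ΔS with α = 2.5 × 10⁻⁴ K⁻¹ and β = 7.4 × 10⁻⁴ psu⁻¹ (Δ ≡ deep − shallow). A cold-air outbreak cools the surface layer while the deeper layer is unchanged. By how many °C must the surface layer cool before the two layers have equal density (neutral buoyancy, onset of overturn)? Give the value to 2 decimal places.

0.82 °C

Neutral buoyancy requires Δρ = 0, i.e. −α(T_deep − T_surf′) + β(S_deep − S_surf) = 0.
T_surf′ = T_deep − (β/α)·ΔS = 3.8 − (7.4 × 10⁻⁴/2.5 × 10⁻⁴)·(-0.06) = 3.9776 °C.
Cooling required: 4.8 − (3.9776) = 0.8224 °C.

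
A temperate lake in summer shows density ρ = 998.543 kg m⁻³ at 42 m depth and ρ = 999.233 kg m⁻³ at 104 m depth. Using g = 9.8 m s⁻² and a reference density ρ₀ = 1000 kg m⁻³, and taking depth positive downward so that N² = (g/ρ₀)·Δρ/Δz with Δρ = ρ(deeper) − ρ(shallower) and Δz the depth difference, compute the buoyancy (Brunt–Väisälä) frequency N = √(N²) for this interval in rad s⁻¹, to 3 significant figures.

Δρ = 999.233 − 998.543 = 0.690 kg m⁻³ over Δz = 104 − 42 = 62 m.
N² = (9.8/1000) × (0.690/62) = 1.0906 × 10⁻⁴ s⁻².
N = √(1.0906 × 10⁻⁴) = 0.010443 rad s⁻¹ ≈ 0.0104 rad s⁻¹.
Since Δρ > 0 the layer is stably stratified.

0.0104 rad s⁻¹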